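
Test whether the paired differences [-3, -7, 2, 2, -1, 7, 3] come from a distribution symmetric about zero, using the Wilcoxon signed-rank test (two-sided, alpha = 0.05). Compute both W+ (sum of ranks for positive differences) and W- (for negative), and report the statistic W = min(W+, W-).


Step 1: Drop any zero differences (none here) and take |d_i|.
|d| = [3, 7, 2, 2, 1, 7, 3]
Step 2: Midrank |d_i| (ties get averaged ranks).
ranks: |3|->4.5, |7|->6.5, |2|->2.5, |2|->2.5, |1|->1, |7|->6.5, |3|->4.5
Step 3: Attach original signs; sum ranks with positive sign and with negative sign.
W+ = 2.5 + 2.5 + 6.5 + 4.5 = 16
W- = 4.5 + 6.5 + 1 = 12
(Check: W+ + W- = 28 should equal n(n+1)/2 = 28.)
Step 4: Test statistic W = min(W+, W-) = 12.
Step 5: Ties in |d|, so use the tie-corrected normal approximation.
        E[W] = n(n+1)/4 = 7*8/4 = 14.
        Tie groups: |d|=2 (t=2), |d|=3 (t=2), |d|=7 (t=2); sum(t^3 - t) = 18.
        Var[W] = n(n+1)(2n+1)/24 - sum(t^3-t)/48 = 840/24 - 18/48 = 34.625.
        z = (W - E[W]) / sqrt(Var[W]) = (12 - 14) / 5.8843 = -0.3399.
        Two-sided p = 2*Phi(z) = 0.733941.
Step 6: alpha = 0.05. fail to reject H0.

W+ = 16, W- = 12, W = min = 12, p = 0.733941, fail to reject H0.


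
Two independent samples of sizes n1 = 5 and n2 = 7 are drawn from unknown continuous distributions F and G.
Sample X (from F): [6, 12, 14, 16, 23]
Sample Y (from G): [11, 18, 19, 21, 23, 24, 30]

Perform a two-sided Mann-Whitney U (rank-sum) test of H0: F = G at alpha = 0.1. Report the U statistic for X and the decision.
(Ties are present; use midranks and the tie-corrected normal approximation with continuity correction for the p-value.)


Step 1: Combine and sort all 12 observations; assign midranks.
sorted (value, group): (6,X), (11,Y), (12,X), (14,X), (16,X), (18,Y), (19,Y), (21,Y), (23,X), (23,Y), (24,Y), (30,Y)
ranks: 6->1, 11->2, 12->3, 14->4, 16->5, 18->6, 19->7, 21->8, 23->9.5, 23->9.5, 24->11, 30->12
Step 2: Rank sum for X: R1 = 1 + 3 + 4 + 5 + 9.5 = 22.5.
Step 3: U_X = R1 - n1(n1+1)/2 = 22.5 - 5*6/2 = 22.5 - 15 = 7.5.
       U_Y = n1*n2 - U_X = 35 - 7.5 = 27.5.
Step 4: Ties are present, so use the tie-corrected normal approximation (with continuity correction) for the p-value.
Step 5: p-value = 0.122225; compare to alpha = 0.1. fail to reject H0.

U_X = 7.5, p = 0.122225, fail to reject H0 at alpha = 0.1.


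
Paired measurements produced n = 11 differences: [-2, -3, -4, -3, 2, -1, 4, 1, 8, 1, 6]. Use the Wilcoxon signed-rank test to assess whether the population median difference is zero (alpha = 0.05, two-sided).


Step 1: Drop any zero differences (none here) and take |d_i|.
|d| = [2, 3, 4, 3, 2, 1, 4, 1, 8, 1, 6]
Step 2: Midrank |d_i| (ties get averaged ranks).
ranks: |2|->4.5, |3|->6.5, |4|->8.5, |3|->6.5, |2|->4.5, |1|->2, |4|->8.5, |1|->2, |8|->11, |1|->2, |6|->10
Step 3: Attach original signs; sum ranks with positive sign and with negative sign.
W+ = 4.5 + 8.5 + 2 + 11 + 2 + 10 = 38
W- = 4.5 + 6.5 + 8.5 + 6.5 + 2 = 28
(Check: W+ + W- = 66 should equal n(n+1)/2 = 66.)
Step 4: Test statistic W = min(W+, W-) = 28.
Step 5: Ties in |d|, so use the tie-corrected normal approximation.
        E[W] = n(n+1)/4 = 11*12/4 = 33.
        Tie groups: |d|=1 (t=3), |d|=2 (t=2), |d|=3 (t=2), |d|=4 (t=2); sum(t^3 - t) = 42.
        Var[W] = n(n+1)(2n+1)/24 - sum(t^3-t)/48 = 3036/24 - 42/48 = 125.625.
        z = (W - E[W]) / sqrt(Var[W]) = (28 - 33) / 11.2083 = -0.4461.
        Two-sided p = 2*Phi(z) = 0.655525.
Step 6: alpha = 0.05. fail to reject H0.

W+ = 38, W- = 28, W = min = 28, p = 0.655525, fail to reject H0.


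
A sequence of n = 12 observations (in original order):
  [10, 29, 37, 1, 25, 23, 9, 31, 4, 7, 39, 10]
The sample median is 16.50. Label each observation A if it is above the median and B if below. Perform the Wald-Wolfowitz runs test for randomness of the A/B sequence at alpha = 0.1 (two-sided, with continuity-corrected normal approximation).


Step 1: Compute median = 16.50; label A = above, B = below.
Labels in order: BAABAABABBAB  (n_A = 6, n_B = 6)
Step 2: Count runs R = 9.
Step 3: Under H0 (random ordering), E[R] = 2*n_A*n_B/(n_A+n_B) + 1 = 2*6*6/12 + 1 = 7.0000.
        Var[R] = 2*n_A*n_B*(2*n_A*n_B - n_A - n_B) / ((n_A+n_B)^2 * (n_A+n_B-1)) = 4320/1584 = 2.7273.
        SD[R] = 1.6514.
Step 4: Continuity-corrected z = (R - 0.5 - E[R]) / SD[R] = (9 - 0.5 - 7.0000) / 1.6514 = 0.9083.
Step 5: Two-sided p-value via normal approximation = 2*(1 - Phi(|z|)) = 0.363722.
Step 6: alpha = 0.1. fail to reject H0.

R = 9, z = 0.9083, p = 0.363722, fail to reject H0.


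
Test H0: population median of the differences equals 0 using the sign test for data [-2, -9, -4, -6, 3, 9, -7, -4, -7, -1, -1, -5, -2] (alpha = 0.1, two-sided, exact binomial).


Step 1: Discard zero differences. Original n = 13; n_eff = number of nonzero differences = 13.
Nonzero differences (with sign): -2, -9, -4, -6, +3, +9, -7, -4, -7, -1, -1, -5, -2
Step 2: Count signs: positive = 2, negative = 11.
Step 3: Under H0: P(positive) = 0.5, so the number of positives S ~ Bin(13, 0.5).
Step 4: Two-sided exact p-value = sum of Bin(13,0.5) probabilities at or below the observed probability = 0.022461.
Step 5: alpha = 0.1. reject H0.

n_eff = 13, pos = 2, neg = 11, p = 0.022461, reject H0.


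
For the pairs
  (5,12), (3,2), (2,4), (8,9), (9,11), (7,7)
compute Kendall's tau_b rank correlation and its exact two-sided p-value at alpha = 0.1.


Step 1: Enumerate the 15 unordered pairs (i,j) with i<j and classify each by sign(x_j-x_i) * sign(y_j-y_i).
  (1,2):dx=-2,dy=-10->C; (1,3):dx=-3,dy=-8->C; (1,4):dx=+3,dy=-3->D; (1,5):dx=+4,dy=-1->D
  (1,6):dx=+2,dy=-5->D; (2,3):dx=-1,dy=+2->D; (2,4):dx=+5,dy=+7->C; (2,5):dx=+6,dy=+9->C
  (2,6):dx=+4,dy=+5->C; (3,4):dx=+6,dy=+5->C; (3,5):dx=+7,dy=+7->C; (3,6):dx=+5,dy=+3->C
  (4,5):dx=+1,dy=+2->C; (4,6):dx=-1,dy=-2->C; (5,6):dx=-2,dy=-4->C
Step 2: C = 11, D = 4, total pairs = 15.
Step 3: tau = (C - D)/(n(n-1)/2) = (11 - 4)/15 = 0.466667.
Step 4: Exact two-sided p-value (enumerate n! = 720 permutations of y under H0): p = 0.272222.
Step 5: alpha = 0.1. fail to reject H0.

tau_b = 0.4667 (C=11, D=4), p = 0.272222, fail to reject H0.


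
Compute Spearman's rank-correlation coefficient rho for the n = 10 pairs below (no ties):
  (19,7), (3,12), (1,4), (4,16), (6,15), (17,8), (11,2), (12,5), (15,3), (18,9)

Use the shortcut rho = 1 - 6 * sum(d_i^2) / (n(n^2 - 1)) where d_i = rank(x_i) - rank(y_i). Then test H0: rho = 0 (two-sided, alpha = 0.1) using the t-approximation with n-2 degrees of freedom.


Step 1: Rank x and y separately (midranks; no ties here).
rank(x): 19->10, 3->2, 1->1, 4->3, 6->4, 17->8, 11->5, 12->6, 15->7, 18->9
rank(y): 7->5, 12->8, 4->3, 16->10, 15->9, 8->6, 2->1, 5->4, 3->2, 9->7
Step 2: d_i = R_x(i) - R_y(i); compute d_i^2.
  (10-5)^2=25, (2-8)^2=36, (1-3)^2=4, (3-10)^2=49, (4-9)^2=25, (8-6)^2=4, (5-1)^2=16, (6-4)^2=4, (7-2)^2=25, (9-7)^2=4
sum(d^2) = 192.
Step 3: rho = 1 - 6*192 / (10*(10^2 - 1)) = 1 - 1152/990 = -0.163636.
Step 4: Under H0, t = rho * sqrt((n-2)/(1-rho^2)) = -0.4692 ~ t(8).
Step 5: Two-sided p-value from the t-distribution with 8 df = 0.651477.
Step 6: alpha = 0.1. fail to reject H0.

rho = -0.1636, p = 0.651477, fail to reject H0 at alpha = 0.1.


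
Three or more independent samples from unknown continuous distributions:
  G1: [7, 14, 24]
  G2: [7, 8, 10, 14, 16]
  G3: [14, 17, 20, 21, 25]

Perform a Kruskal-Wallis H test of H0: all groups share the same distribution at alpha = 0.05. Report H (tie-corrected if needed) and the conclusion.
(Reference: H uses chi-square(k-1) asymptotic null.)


Step 1: Combine all N = 13 observations and assign midranks.
sorted (value, group, rank): (7,G1,1.5), (7,G2,1.5), (8,G2,3), (10,G2,4), (14,G1,6), (14,G2,6), (14,G3,6), (16,G2,8), (17,G3,9), (20,G3,10), (21,G3,11), (24,G1,12), (25,G3,13)
Step 2: Sum ranks within each group.
R_1 = 19.5 (n_1 = 3)
R_2 = 22.5 (n_2 = 5)
R_3 = 49 (n_3 = 5)
Step 3: H = 12/(N(N+1)) * sum(R_i^2/n_i) - 3(N+1)
     = 12/(13*14) * (19.5^2/3 + 22.5^2/5 + 49^2/5) - 3*14
     = 0.065934 * 708.2 - 42
     = 4.694505.
Step 4: Ties present; correction factor C = 1 - 30/(13^3 - 13) = 0.986264. Corrected H = 4.694505 / 0.986264 = 4.759889.
Step 5: Under H0, H ~ chi^2(2); p-value = 0.092556.
Step 6: alpha = 0.05. fail to reject H0.

H = 4.7599, df = 2, p = 0.092556, fail to reject H0.


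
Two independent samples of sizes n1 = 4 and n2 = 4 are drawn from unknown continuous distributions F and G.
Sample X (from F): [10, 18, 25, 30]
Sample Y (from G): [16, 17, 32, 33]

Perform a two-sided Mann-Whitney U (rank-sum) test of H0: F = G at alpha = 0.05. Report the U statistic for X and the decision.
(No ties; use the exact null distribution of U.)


Step 1: Combine and sort all 8 observations; assign midranks.
sorted (value, group): (10,X), (16,Y), (17,Y), (18,X), (25,X), (30,X), (32,Y), (33,Y)
ranks: 10->1, 16->2, 17->3, 18->4, 25->5, 30->6, 32->7, 33->8
Step 2: Rank sum for X: R1 = 1 + 4 + 5 + 6 = 16.
Step 3: U_X = R1 - n1(n1+1)/2 = 16 - 4*5/2 = 16 - 10 = 6.
       U_Y = n1*n2 - U_X = 16 - 6 = 10.
Step 4: No ties, so the exact null distribution of U (based on enumerating the C(8,4) = 70 equally likely rank assignments) gives the two-sided p-value.
Step 5: p-value = 0.685714; compare to alpha = 0.05. fail to reject H0.

U_X = 6, p = 0.685714, fail to reject H0 at alpha = 0.05.


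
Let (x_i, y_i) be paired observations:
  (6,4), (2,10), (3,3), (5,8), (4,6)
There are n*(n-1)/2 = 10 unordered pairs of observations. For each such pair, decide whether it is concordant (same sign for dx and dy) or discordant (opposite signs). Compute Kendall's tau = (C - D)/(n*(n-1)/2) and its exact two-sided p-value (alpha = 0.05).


Step 1: Enumerate the 10 unordered pairs (i,j) with i<j and classify each by sign(x_j-x_i) * sign(y_j-y_i).
  (1,2):dx=-4,dy=+6->D; (1,3):dx=-3,dy=-1->C; (1,4):dx=-1,dy=+4->D; (1,5):dx=-2,dy=+2->D
  (2,3):dx=+1,dy=-7->D; (2,4):dx=+3,dy=-2->D; (2,5):dx=+2,dy=-4->D; (3,4):dx=+2,dy=+5->C
  (3,5):dx=+1,dy=+3->C; (4,5):dx=-1,dy=-2->C
Step 2: C = 4, D = 6, total pairs = 10.
Step 3: tau = (C - D)/(n(n-1)/2) = (4 - 6)/10 = -0.200000.
Step 4: Exact two-sided p-value (enumerate n! = 120 permutations of y under H0): p = 0.816667.
Step 5: alpha = 0.05. fail to reject H0.

tau_b = -0.2000 (C=4, D=6), p = 0.816667, fail to reject H0.


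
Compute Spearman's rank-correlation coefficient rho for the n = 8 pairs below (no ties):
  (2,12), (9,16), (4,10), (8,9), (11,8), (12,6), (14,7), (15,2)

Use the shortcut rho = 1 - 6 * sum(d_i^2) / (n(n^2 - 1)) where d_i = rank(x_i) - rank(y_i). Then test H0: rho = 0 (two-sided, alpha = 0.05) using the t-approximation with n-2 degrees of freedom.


Step 1: Rank x and y separately (midranks; no ties here).
rank(x): 2->1, 9->4, 4->2, 8->3, 11->5, 12->6, 14->7, 15->8
rank(y): 12->7, 16->8, 10->6, 9->5, 8->4, 6->2, 7->3, 2->1
Step 2: d_i = R_x(i) - R_y(i); compute d_i^2.
  (1-7)^2=36, (4-8)^2=16, (2-6)^2=16, (3-5)^2=4, (5-4)^2=1, (6-2)^2=16, (7-3)^2=16, (8-1)^2=49
sum(d^2) = 154.
Step 3: rho = 1 - 6*154 / (8*(8^2 - 1)) = 1 - 924/504 = -0.833333.
Step 4: Under H0, t = rho * sqrt((n-2)/(1-rho^2)) = -3.6927 ~ t(6).
Step 5: Two-sided p-value from the t-distribution with 6 df = 0.010176.
Step 6: alpha = 0.05. reject H0.

rho = -0.8333, p = 0.010176, reject H0 at alpha = 0.05.


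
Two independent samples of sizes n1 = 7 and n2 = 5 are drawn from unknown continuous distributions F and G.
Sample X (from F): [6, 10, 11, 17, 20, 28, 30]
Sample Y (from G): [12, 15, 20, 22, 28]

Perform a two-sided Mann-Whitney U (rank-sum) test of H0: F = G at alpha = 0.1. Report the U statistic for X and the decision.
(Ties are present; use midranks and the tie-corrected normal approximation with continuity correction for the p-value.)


Step 1: Combine and sort all 12 observations; assign midranks.
sorted (value, group): (6,X), (10,X), (11,X), (12,Y), (15,Y), (17,X), (20,X), (20,Y), (22,Y), (28,X), (28,Y), (30,X)
ranks: 6->1, 10->2, 11->3, 12->4, 15->5, 17->6, 20->7.5, 20->7.5, 22->9, 28->10.5, 28->10.5, 30->12
Step 2: Rank sum for X: R1 = 1 + 2 + 3 + 6 + 7.5 + 10.5 + 12 = 42.
Step 3: U_X = R1 - n1(n1+1)/2 = 42 - 7*8/2 = 42 - 28 = 14.
       U_Y = n1*n2 - U_X = 35 - 14 = 21.
Step 4: Ties are present, so use the tie-corrected normal approximation (with continuity correction) for the p-value.
Step 5: p-value = 0.624905; compare to alpha = 0.1. fail to reject H0.

U_X = 14, p = 0.624905, fail to reject H0 at alpha = 0.1.


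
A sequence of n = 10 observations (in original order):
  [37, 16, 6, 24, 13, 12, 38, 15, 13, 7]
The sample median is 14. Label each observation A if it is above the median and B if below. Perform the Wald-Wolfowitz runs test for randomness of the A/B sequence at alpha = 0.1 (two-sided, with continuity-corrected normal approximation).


Step 1: Compute median = 14; label A = above, B = below.
Labels in order: AABABBAABB  (n_A = 5, n_B = 5)
Step 2: Count runs R = 6.
Step 3: Under H0 (random ordering), E[R] = 2*n_A*n_B/(n_A+n_B) + 1 = 2*5*5/10 + 1 = 6.0000.
        Var[R] = 2*n_A*n_B*(2*n_A*n_B - n_A - n_B) / ((n_A+n_B)^2 * (n_A+n_B-1)) = 2000/900 = 2.2222.
        SD[R] = 1.4907.
Step 4: R = E[R], so z = 0 with no continuity correction.
Step 5: Two-sided p-value via normal approximation = 2*(1 - Phi(|z|)) = 1.000000.
Step 6: alpha = 0.1. fail to reject H0.

R = 6, z = 0.0000, p = 1.000000, fail to reject H0.


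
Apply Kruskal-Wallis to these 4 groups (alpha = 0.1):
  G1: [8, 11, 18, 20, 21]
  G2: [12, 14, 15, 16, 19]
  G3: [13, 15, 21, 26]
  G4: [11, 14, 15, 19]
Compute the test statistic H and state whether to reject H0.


Step 1: Combine all N = 18 observations and assign midranks.
sorted (value, group, rank): (8,G1,1), (11,G1,2.5), (11,G4,2.5), (12,G2,4), (13,G3,5), (14,G2,6.5), (14,G4,6.5), (15,G2,9), (15,G3,9), (15,G4,9), (16,G2,11), (18,G1,12), (19,G2,13.5), (19,G4,13.5), (20,G1,15), (21,G1,16.5), (21,G3,16.5), (26,G3,18)
Step 2: Sum ranks within each group.
R_1 = 47 (n_1 = 5)
R_2 = 44 (n_2 = 5)
R_3 = 48.5 (n_3 = 4)
R_4 = 31.5 (n_4 = 4)
Step 3: H = 12/(N(N+1)) * sum(R_i^2/n_i) - 3(N+1)
     = 12/(18*19) * (47^2/5 + 44^2/5 + 48.5^2/4 + 31.5^2/4) - 3*19
     = 0.035088 * 1665.12 - 57
     = 1.425439.
Step 4: Ties present; correction factor C = 1 - 48/(18^3 - 18) = 0.991744. Corrected H = 1.425439 / 0.991744 = 1.437305.
Step 5: Under H0, H ~ chi^2(3); p-value = 0.696814.
Step 6: alpha = 0.1. fail to reject H0.

H = 1.4373, df = 3, p = 0.696814, fail to reject H0.


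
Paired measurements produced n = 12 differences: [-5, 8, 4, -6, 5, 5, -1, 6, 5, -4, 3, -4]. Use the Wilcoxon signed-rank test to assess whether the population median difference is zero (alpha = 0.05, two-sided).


Step 1: Drop any zero differences (none here) and take |d_i|.
|d| = [5, 8, 4, 6, 5, 5, 1, 6, 5, 4, 3, 4]
Step 2: Midrank |d_i| (ties get averaged ranks).
ranks: |5|->7.5, |8|->12, |4|->4, |6|->10.5, |5|->7.5, |5|->7.5, |1|->1, |6|->10.5, |5|->7.5, |4|->4, |3|->2, |4|->4
Step 3: Attach original signs; sum ranks with positive sign and with negative sign.
W+ = 12 + 4 + 7.5 + 7.5 + 10.5 + 7.5 + 2 = 51
W- = 7.5 + 10.5 + 1 + 4 + 4 = 27
(Check: W+ + W- = 78 should equal n(n+1)/2 = 78.)
Step 4: Test statistic W = min(W+, W-) = 27.
Step 5: Ties in |d|, so use the tie-corrected normal approximation.
        E[W] = n(n+1)/4 = 12*13/4 = 39.
        Tie groups: |d|=4 (t=3), |d|=5 (t=4), |d|=6 (t=2); sum(t^3 - t) = 90.
        Var[W] = n(n+1)(2n+1)/24 - sum(t^3-t)/48 = 3900/24 - 90/48 = 160.625.
        z = (W - E[W]) / sqrt(Var[W]) = (27 - 39) / 12.6738 = -0.9468.
        Two-sided p = 2*Phi(z) = 0.343722.
Step 6: alpha = 0.05. fail to reject H0.

W+ = 51, W- = 27, W = min = 27, p = 0.343722, fail to reject H0.


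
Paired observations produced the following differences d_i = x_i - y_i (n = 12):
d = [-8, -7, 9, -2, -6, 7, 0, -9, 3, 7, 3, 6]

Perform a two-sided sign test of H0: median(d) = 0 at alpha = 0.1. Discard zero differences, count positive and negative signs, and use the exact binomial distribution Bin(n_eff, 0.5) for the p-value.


Step 1: Discard zero differences. Original n = 12; n_eff = number of nonzero differences = 11.
Nonzero differences (with sign): -8, -7, +9, -2, -6, +7, -9, +3, +7, +3, +6
Step 2: Count signs: positive = 6, negative = 5.
Step 3: Under H0: P(positive) = 0.5, so the number of positives S ~ Bin(11, 0.5).
Step 4: Two-sided exact p-value = sum of Bin(11,0.5) probabilities at or below the observed probability = 1.000000.
Step 5: alpha = 0.1. fail to reject H0.

n_eff = 11, pos = 6, neg = 5, p = 1.000000, fail to reject H0.


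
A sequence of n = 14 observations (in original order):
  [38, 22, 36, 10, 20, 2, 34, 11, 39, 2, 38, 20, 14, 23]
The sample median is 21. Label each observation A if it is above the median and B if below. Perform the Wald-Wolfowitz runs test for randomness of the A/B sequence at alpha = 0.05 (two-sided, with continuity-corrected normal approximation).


Step 1: Compute median = 21; label A = above, B = below.
Labels in order: AAABBBABABABBA  (n_A = 7, n_B = 7)
Step 2: Count runs R = 9.
Step 3: Under H0 (random ordering), E[R] = 2*n_A*n_B/(n_A+n_B) + 1 = 2*7*7/14 + 1 = 8.0000.
        Var[R] = 2*n_A*n_B*(2*n_A*n_B - n_A - n_B) / ((n_A+n_B)^2 * (n_A+n_B-1)) = 8232/2548 = 3.2308.
        SD[R] = 1.7974.
Step 4: Continuity-corrected z = (R - 0.5 - E[R]) / SD[R] = (9 - 0.5 - 8.0000) / 1.7974 = 0.2782.
Step 5: Two-sided p-value via normal approximation = 2*(1 - Phi(|z|)) = 0.780879.
Step 6: alpha = 0.05. fail to reject H0.

R = 9, z = 0.2782, p = 0.780879, fail to reject H0.


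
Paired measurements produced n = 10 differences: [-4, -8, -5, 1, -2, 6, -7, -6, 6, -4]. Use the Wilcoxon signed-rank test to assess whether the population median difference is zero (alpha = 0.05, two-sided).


Step 1: Drop any zero differences (none here) and take |d_i|.
|d| = [4, 8, 5, 1, 2, 6, 7, 6, 6, 4]
Step 2: Midrank |d_i| (ties get averaged ranks).
ranks: |4|->3.5, |8|->10, |5|->5, |1|->1, |2|->2, |6|->7, |7|->9, |6|->7, |6|->7, |4|->3.5
Step 3: Attach original signs; sum ranks with positive sign and with negative sign.
W+ = 1 + 7 + 7 = 15
W- = 3.5 + 10 + 5 + 2 + 9 + 7 + 3.5 = 40
(Check: W+ + W- = 55 should equal n(n+1)/2 = 55.)
Step 4: Test statistic W = min(W+, W-) = 15.
Step 5: Ties in |d|, so use the tie-corrected normal approximation.
        E[W] = n(n+1)/4 = 10*11/4 = 27.5.
        Tie groups: |d|=4 (t=2), |d|=6 (t=3); sum(t^3 - t) = 30.
        Var[W] = n(n+1)(2n+1)/24 - sum(t^3-t)/48 = 2310/24 - 30/48 = 95.625.
        z = (W - E[W]) / sqrt(Var[W]) = (15 - 27.5) / 9.7788 = -1.2783.
        Two-sided p = 2*Phi(z) = 0.201152.
Step 6: alpha = 0.05. fail to reject H0.

W+ = 15, W- = 40, W = min = 15, p = 0.201152, fail to reject H0.


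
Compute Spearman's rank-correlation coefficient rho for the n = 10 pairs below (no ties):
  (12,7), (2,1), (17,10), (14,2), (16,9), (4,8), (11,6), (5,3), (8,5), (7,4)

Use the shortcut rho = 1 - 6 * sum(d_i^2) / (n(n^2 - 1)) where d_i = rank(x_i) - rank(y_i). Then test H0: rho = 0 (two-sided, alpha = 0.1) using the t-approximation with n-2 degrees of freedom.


Step 1: Rank x and y separately (midranks; no ties here).
rank(x): 12->7, 2->1, 17->10, 14->8, 16->9, 4->2, 11->6, 5->3, 8->5, 7->4
rank(y): 7->7, 1->1, 10->10, 2->2, 9->9, 8->8, 6->6, 3->3, 5->5, 4->4
Step 2: d_i = R_x(i) - R_y(i); compute d_i^2.
  (7-7)^2=0, (1-1)^2=0, (10-10)^2=0, (8-2)^2=36, (9-9)^2=0, (2-8)^2=36, (6-6)^2=0, (3-3)^2=0, (5-5)^2=0, (4-4)^2=0
sum(d^2) = 72.
Step 3: rho = 1 - 6*72 / (10*(10^2 - 1)) = 1 - 432/990 = 0.563636.
Step 4: Under H0, t = rho * sqrt((n-2)/(1-rho^2)) = 1.9300 ~ t(8).
Step 5: Two-sided p-value from the t-distribution with 8 df = 0.089724.
Step 6: alpha = 0.1. reject H0.

rho = 0.5636, p = 0.089724, reject H0 at alpha = 0.1.


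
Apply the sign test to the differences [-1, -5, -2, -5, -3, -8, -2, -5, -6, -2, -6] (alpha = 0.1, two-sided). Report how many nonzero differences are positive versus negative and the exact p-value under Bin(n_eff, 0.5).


Step 1: Discard zero differences. Original n = 11; n_eff = number of nonzero differences = 11.
Nonzero differences (with sign): -1, -5, -2, -5, -3, -8, -2, -5, -6, -2, -6
Step 2: Count signs: positive = 0, negative = 11.
Step 3: Under H0: P(positive) = 0.5, so the number of positives S ~ Bin(11, 0.5).
Step 4: Two-sided exact p-value = sum of Bin(11,0.5) probabilities at or below the observed probability = 0.000977.
Step 5: alpha = 0.1. reject H0.

n_eff = 11, pos = 0, neg = 11, p = 0.000977, reject H0.


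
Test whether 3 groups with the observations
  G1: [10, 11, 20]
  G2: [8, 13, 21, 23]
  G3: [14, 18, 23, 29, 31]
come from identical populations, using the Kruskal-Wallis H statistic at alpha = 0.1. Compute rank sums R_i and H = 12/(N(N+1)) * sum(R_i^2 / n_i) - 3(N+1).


Step 1: Combine all N = 12 observations and assign midranks.
sorted (value, group, rank): (8,G2,1), (10,G1,2), (11,G1,3), (13,G2,4), (14,G3,5), (18,G3,6), (20,G1,7), (21,G2,8), (23,G2,9.5), (23,G3,9.5), (29,G3,11), (31,G3,12)
Step 2: Sum ranks within each group.
R_1 = 12 (n_1 = 3)
R_2 = 22.5 (n_2 = 4)
R_3 = 43.5 (n_3 = 5)
Step 3: H = 12/(N(N+1)) * sum(R_i^2/n_i) - 3(N+1)
     = 12/(12*13) * (12^2/3 + 22.5^2/4 + 43.5^2/5) - 3*13
     = 0.076923 * 553.013 - 39
     = 3.539423.
Step 4: Ties present; correction factor C = 1 - 6/(12^3 - 12) = 0.996503. Corrected H = 3.539423 / 0.996503 = 3.551842.
Step 5: Under H0, H ~ chi^2(2); p-value = 0.169327.
Step 6: alpha = 0.1. fail to reject H0.

H = 3.5518, df = 2, p = 0.169327, fail to reject H0.


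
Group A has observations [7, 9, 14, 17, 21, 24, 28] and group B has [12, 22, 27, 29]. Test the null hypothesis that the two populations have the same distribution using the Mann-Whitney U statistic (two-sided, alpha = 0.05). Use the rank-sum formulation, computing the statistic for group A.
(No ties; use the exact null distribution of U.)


Step 1: Combine and sort all 11 observations; assign midranks.
sorted (value, group): (7,X), (9,X), (12,Y), (14,X), (17,X), (21,X), (22,Y), (24,X), (27,Y), (28,X), (29,Y)
ranks: 7->1, 9->2, 12->3, 14->4, 17->5, 21->6, 22->7, 24->8, 27->9, 28->10, 29->11
Step 2: Rank sum for X: R1 = 1 + 2 + 4 + 5 + 6 + 8 + 10 = 36.
Step 3: U_X = R1 - n1(n1+1)/2 = 36 - 7*8/2 = 36 - 28 = 8.
       U_Y = n1*n2 - U_X = 28 - 8 = 20.
Step 4: No ties, so the exact null distribution of U (based on enumerating the C(11,7) = 330 equally likely rank assignments) gives the two-sided p-value.
Step 5: p-value = 0.315152; compare to alpha = 0.05. fail to reject H0.

U_X = 8, p = 0.315152, fail to reject H0 at alpha = 0.05.


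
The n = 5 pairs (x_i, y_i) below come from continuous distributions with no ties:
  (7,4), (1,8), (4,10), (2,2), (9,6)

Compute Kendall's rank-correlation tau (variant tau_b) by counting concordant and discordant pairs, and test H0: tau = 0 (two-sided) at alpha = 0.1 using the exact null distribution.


Step 1: Enumerate the 10 unordered pairs (i,j) with i<j and classify each by sign(x_j-x_i) * sign(y_j-y_i).
  (1,2):dx=-6,dy=+4->D; (1,3):dx=-3,dy=+6->D; (1,4):dx=-5,dy=-2->C; (1,5):dx=+2,dy=+2->C
  (2,3):dx=+3,dy=+2->C; (2,4):dx=+1,dy=-6->D; (2,5):dx=+8,dy=-2->D; (3,4):dx=-2,dy=-8->C
  (3,5):dx=+5,dy=-4->D; (4,5):dx=+7,dy=+4->C
Step 2: C = 5, D = 5, total pairs = 10.
Step 3: tau = (C - D)/(n(n-1)/2) = (5 - 5)/10 = 0.000000.
Step 4: Exact two-sided p-value (enumerate n! = 120 permutations of y under H0): p = 1.000000.
Step 5: alpha = 0.1. fail to reject H0.

tau_b = 0.0000 (C=5, D=5), p = 1.000000, fail to reject H0.


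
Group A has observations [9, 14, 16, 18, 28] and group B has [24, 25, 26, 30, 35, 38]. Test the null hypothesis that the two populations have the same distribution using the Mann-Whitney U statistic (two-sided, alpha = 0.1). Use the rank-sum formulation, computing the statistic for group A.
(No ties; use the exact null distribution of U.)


Step 1: Combine and sort all 11 observations; assign midranks.
sorted (value, group): (9,X), (14,X), (16,X), (18,X), (24,Y), (25,Y), (26,Y), (28,X), (30,Y), (35,Y), (38,Y)
ranks: 9->1, 14->2, 16->3, 18->4, 24->5, 25->6, 26->7, 28->8, 30->9, 35->10, 38->11
Step 2: Rank sum for X: R1 = 1 + 2 + 3 + 4 + 8 = 18.
Step 3: U_X = R1 - n1(n1+1)/2 = 18 - 5*6/2 = 18 - 15 = 3.
       U_Y = n1*n2 - U_X = 30 - 3 = 27.
Step 4: No ties, so the exact null distribution of U (based on enumerating the C(11,5) = 462 equally likely rank assignments) gives the two-sided p-value.
Step 5: p-value = 0.030303; compare to alpha = 0.1. reject H0.

U_X = 3, p = 0.030303, reject H0 at alpha = 0.1.


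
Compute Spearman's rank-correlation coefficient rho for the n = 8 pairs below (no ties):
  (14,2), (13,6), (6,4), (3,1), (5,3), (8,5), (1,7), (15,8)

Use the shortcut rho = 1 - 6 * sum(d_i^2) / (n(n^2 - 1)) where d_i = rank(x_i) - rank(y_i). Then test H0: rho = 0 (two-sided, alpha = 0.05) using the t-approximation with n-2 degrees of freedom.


Step 1: Rank x and y separately (midranks; no ties here).
rank(x): 14->7, 13->6, 6->4, 3->2, 5->3, 8->5, 1->1, 15->8
rank(y): 2->2, 6->6, 4->4, 1->1, 3->3, 5->5, 7->7, 8->8
Step 2: d_i = R_x(i) - R_y(i); compute d_i^2.
  (7-2)^2=25, (6-6)^2=0, (4-4)^2=0, (2-1)^2=1, (3-3)^2=0, (5-5)^2=0, (1-7)^2=36, (8-8)^2=0
sum(d^2) = 62.
Step 3: rho = 1 - 6*62 / (8*(8^2 - 1)) = 1 - 372/504 = 0.261905.
Step 4: Under H0, t = rho * sqrt((n-2)/(1-rho^2)) = 0.6647 ~ t(6).
Step 5: Two-sided p-value from the t-distribution with 6 df = 0.530923.
Step 6: alpha = 0.05. fail to reject H0.

rho = 0.2619, p = 0.530923, fail to reject H0 at alpha = 0.05.


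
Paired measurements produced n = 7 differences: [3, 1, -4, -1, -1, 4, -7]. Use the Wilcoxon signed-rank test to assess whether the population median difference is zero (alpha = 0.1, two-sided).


Step 1: Drop any zero differences (none here) and take |d_i|.
|d| = [3, 1, 4, 1, 1, 4, 7]
Step 2: Midrank |d_i| (ties get averaged ranks).
ranks: |3|->4, |1|->2, |4|->5.5, |1|->2, |1|->2, |4|->5.5, |7|->7
Step 3: Attach original signs; sum ranks with positive sign and with negative sign.
W+ = 4 + 2 + 5.5 = 11.5
W- = 5.5 + 2 + 2 + 7 = 16.5
(Check: W+ + W- = 28 should equal n(n+1)/2 = 28.)
Step 4: Test statistic W = min(W+, W-) = 11.5.
Step 5: Ties in |d|, so use the tie-corrected normal approximation.
        E[W] = n(n+1)/4 = 7*8/4 = 14.
        Tie groups: |d|=1 (t=3), |d|=4 (t=2); sum(t^3 - t) = 30.
        Var[W] = n(n+1)(2n+1)/24 - sum(t^3-t)/48 = 840/24 - 30/48 = 34.375.
        z = (W - E[W]) / sqrt(Var[W]) = (11.5 - 14) / 5.8630 = -0.4264.
        Two-sided p = 2*Phi(z) = 0.669815.
Step 6: alpha = 0.1. fail to reject H0.

W+ = 11.5, W- = 16.5, W = min = 11.5, p = 0.669815, fail to reject H0.


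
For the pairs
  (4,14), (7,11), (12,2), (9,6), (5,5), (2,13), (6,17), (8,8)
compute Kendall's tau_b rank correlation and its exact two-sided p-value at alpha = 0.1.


Step 1: Enumerate the 28 unordered pairs (i,j) with i<j and classify each by sign(x_j-x_i) * sign(y_j-y_i).
  (1,2):dx=+3,dy=-3->D; (1,3):dx=+8,dy=-12->D; (1,4):dx=+5,dy=-8->D; (1,5):dx=+1,dy=-9->D
  (1,6):dx=-2,dy=-1->C; (1,7):dx=+2,dy=+3->C; (1,8):dx=+4,dy=-6->D; (2,3):dx=+5,dy=-9->D
  (2,4):dx=+2,dy=-5->D; (2,5):dx=-2,dy=-6->C; (2,6):dx=-5,dy=+2->D; (2,7):dx=-1,dy=+6->D
  (2,8):dx=+1,dy=-3->D; (3,4):dx=-3,dy=+4->D; (3,5):dx=-7,dy=+3->D; (3,6):dx=-10,dy=+11->D
  (3,7):dx=-6,dy=+15->D; (3,8):dx=-4,dy=+6->D; (4,5):dx=-4,dy=-1->C; (4,6):dx=-7,dy=+7->D
  (4,7):dx=-3,dy=+11->D; (4,8):dx=-1,dy=+2->D; (5,6):dx=-3,dy=+8->D; (5,7):dx=+1,dy=+12->C
  (5,8):dx=+3,dy=+3->C; (6,7):dx=+4,dy=+4->C; (6,8):dx=+6,dy=-5->D; (7,8):dx=+2,dy=-9->D
Step 2: C = 7, D = 21, total pairs = 28.
Step 3: tau = (C - D)/(n(n-1)/2) = (7 - 21)/28 = -0.500000.
Step 4: Exact two-sided p-value (enumerate n! = 40320 permutations of y under H0): p = 0.108681.
Step 5: alpha = 0.1. fail to reject H0.

tau_b = -0.5000 (C=7, D=21), p = 0.108681, fail to reject H0.


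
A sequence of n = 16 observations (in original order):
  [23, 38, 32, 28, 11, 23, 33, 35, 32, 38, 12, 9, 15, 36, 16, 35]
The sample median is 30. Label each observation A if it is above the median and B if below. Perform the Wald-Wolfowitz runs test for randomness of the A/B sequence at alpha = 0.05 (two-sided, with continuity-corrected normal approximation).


Step 1: Compute median = 30; label A = above, B = below.
Labels in order: BAABBBAAAABBBABA  (n_A = 8, n_B = 8)
Step 2: Count runs R = 8.
Step 3: Under H0 (random ordering), E[R] = 2*n_A*n_B/(n_A+n_B) + 1 = 2*8*8/16 + 1 = 9.0000.
        Var[R] = 2*n_A*n_B*(2*n_A*n_B - n_A - n_B) / ((n_A+n_B)^2 * (n_A+n_B-1)) = 14336/3840 = 3.7333.
        SD[R] = 1.9322.
Step 4: Continuity-corrected z = (R + 0.5 - E[R]) / SD[R] = (8 + 0.5 - 9.0000) / 1.9322 = -0.2588.
Step 5: Two-sided p-value via normal approximation = 2*(1 - Phi(|z|)) = 0.795809.
Step 6: alpha = 0.05. fail to reject H0.

R = 8, z = -0.2588, p = 0.795809, fail to reject H0.


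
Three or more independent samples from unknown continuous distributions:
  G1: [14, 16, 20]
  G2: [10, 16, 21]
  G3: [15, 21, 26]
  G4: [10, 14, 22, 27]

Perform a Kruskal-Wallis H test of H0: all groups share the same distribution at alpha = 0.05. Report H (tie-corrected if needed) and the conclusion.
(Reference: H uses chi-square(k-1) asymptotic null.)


Step 1: Combine all N = 13 observations and assign midranks.
sorted (value, group, rank): (10,G2,1.5), (10,G4,1.5), (14,G1,3.5), (14,G4,3.5), (15,G3,5), (16,G1,6.5), (16,G2,6.5), (20,G1,8), (21,G2,9.5), (21,G3,9.5), (22,G4,11), (26,G3,12), (27,G4,13)
Step 2: Sum ranks within each group.
R_1 = 18 (n_1 = 3)
R_2 = 17.5 (n_2 = 3)
R_3 = 26.5 (n_3 = 3)
R_4 = 29 (n_4 = 4)
Step 3: H = 12/(N(N+1)) * sum(R_i^2/n_i) - 3(N+1)
     = 12/(13*14) * (18^2/3 + 17.5^2/3 + 26.5^2/3 + 29^2/4) - 3*14
     = 0.065934 * 654.417 - 42
     = 1.148352.
Step 4: Ties present; correction factor C = 1 - 24/(13^3 - 13) = 0.989011. Corrected H = 1.148352 / 0.989011 = 1.161111.
Step 5: Under H0, H ~ chi^2(3); p-value = 0.762346.
Step 6: alpha = 0.05. fail to reject H0.

H = 1.1611, df = 3, p = 0.762346, fail to reject H0.


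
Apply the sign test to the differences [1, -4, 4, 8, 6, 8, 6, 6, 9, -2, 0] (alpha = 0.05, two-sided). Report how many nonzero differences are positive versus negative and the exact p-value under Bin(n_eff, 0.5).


Step 1: Discard zero differences. Original n = 11; n_eff = number of nonzero differences = 10.
Nonzero differences (with sign): +1, -4, +4, +8, +6, +8, +6, +6, +9, -2
Step 2: Count signs: positive = 8, negative = 2.
Step 3: Under H0: P(positive) = 0.5, so the number of positives S ~ Bin(10, 0.5).
Step 4: Two-sided exact p-value = sum of Bin(10,0.5) probabilities at or below the observed probability = 0.109375.
Step 5: alpha = 0.05. fail to reject H0.

n_eff = 10, pos = 8, neg = 2, p = 0.109375, fail to reject H0.


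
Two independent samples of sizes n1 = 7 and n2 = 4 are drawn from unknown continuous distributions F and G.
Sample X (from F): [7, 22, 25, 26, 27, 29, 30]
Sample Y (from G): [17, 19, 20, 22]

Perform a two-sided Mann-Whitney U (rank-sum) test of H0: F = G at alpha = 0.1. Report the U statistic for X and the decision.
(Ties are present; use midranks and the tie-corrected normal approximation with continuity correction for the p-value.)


Step 1: Combine and sort all 11 observations; assign midranks.
sorted (value, group): (7,X), (17,Y), (19,Y), (20,Y), (22,X), (22,Y), (25,X), (26,X), (27,X), (29,X), (30,X)
ranks: 7->1, 17->2, 19->3, 20->4, 22->5.5, 22->5.5, 25->7, 26->8, 27->9, 29->10, 30->11
Step 2: Rank sum for X: R1 = 1 + 5.5 + 7 + 8 + 9 + 10 + 11 = 51.5.
Step 3: U_X = R1 - n1(n1+1)/2 = 51.5 - 7*8/2 = 51.5 - 28 = 23.5.
       U_Y = n1*n2 - U_X = 28 - 23.5 = 4.5.
Step 4: Ties are present, so use the tie-corrected normal approximation (with continuity correction) for the p-value.
Step 5: p-value = 0.088247; compare to alpha = 0.1. reject H0.

U_X = 23.5, p = 0.088247, reject H0 at alpha = 0.1.


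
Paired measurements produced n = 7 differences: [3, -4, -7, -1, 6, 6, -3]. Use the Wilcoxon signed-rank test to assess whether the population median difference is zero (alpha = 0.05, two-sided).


Step 1: Drop any zero differences (none here) and take |d_i|.
|d| = [3, 4, 7, 1, 6, 6, 3]
Step 2: Midrank |d_i| (ties get averaged ranks).
ranks: |3|->2.5, |4|->4, |7|->7, |1|->1, |6|->5.5, |6|->5.5, |3|->2.5
Step 3: Attach original signs; sum ranks with positive sign and with negative sign.
W+ = 2.5 + 5.5 + 5.5 = 13.5
W- = 4 + 7 + 1 + 2.5 = 14.5
(Check: W+ + W- = 28 should equal n(n+1)/2 = 28.)
Step 4: Test statistic W = min(W+, W-) = 13.5.
Step 5: Ties in |d|, so use the tie-corrected normal approximation.
        E[W] = n(n+1)/4 = 7*8/4 = 14.
        Tie groups: |d|=3 (t=2), |d|=6 (t=2); sum(t^3 - t) = 12.
        Var[W] = n(n+1)(2n+1)/24 - sum(t^3-t)/48 = 840/24 - 12/48 = 34.75.
        z = (W - E[W]) / sqrt(Var[W]) = (13.5 - 14) / 5.8949 = -0.0848.
        Two-sided p = 2*Phi(z) = 0.932405.
Step 6: alpha = 0.05. fail to reject H0.

W+ = 13.5, W- = 14.5, W = min = 13.5, p = 0.932405, fail to reject H0.


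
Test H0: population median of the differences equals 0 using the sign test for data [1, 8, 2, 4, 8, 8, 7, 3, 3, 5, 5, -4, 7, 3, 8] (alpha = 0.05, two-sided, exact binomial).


Step 1: Discard zero differences. Original n = 15; n_eff = number of nonzero differences = 15.
Nonzero differences (with sign): +1, +8, +2, +4, +8, +8, +7, +3, +3, +5, +5, -4, +7, +3, +8
Step 2: Count signs: positive = 14, negative = 1.
Step 3: Under H0: P(positive) = 0.5, so the number of positives S ~ Bin(15, 0.5).
Step 4: Two-sided exact p-value = sum of Bin(15,0.5) probabilities at or below the observed probability = 0.000977.
Step 5: alpha = 0.05. reject H0.

n_eff = 15, pos = 14, neg = 1, p = 0.000977, reject H0.


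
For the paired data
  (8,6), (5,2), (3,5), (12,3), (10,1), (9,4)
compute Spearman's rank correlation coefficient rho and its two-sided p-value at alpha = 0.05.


Step 1: Rank x and y separately (midranks; no ties here).
rank(x): 8->3, 5->2, 3->1, 12->6, 10->5, 9->4
rank(y): 6->6, 2->2, 5->5, 3->3, 1->1, 4->4
Step 2: d_i = R_x(i) - R_y(i); compute d_i^2.
  (3-6)^2=9, (2-2)^2=0, (1-5)^2=16, (6-3)^2=9, (5-1)^2=16, (4-4)^2=0
sum(d^2) = 50.
Step 3: rho = 1 - 6*50 / (6*(6^2 - 1)) = 1 - 300/210 = -0.428571.
Step 4: Under H0, t = rho * sqrt((n-2)/(1-rho^2)) = -0.9487 ~ t(4).
Step 5: Two-sided p-value from the t-distribution with 4 df = 0.396501.
Step 6: alpha = 0.05. fail to reject H0.

rho = -0.4286, p = 0.396501, fail to reject H0 at alpha = 0.05.


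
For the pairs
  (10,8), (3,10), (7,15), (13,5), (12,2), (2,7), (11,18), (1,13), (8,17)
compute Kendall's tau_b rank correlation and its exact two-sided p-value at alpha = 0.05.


Step 1: Enumerate the 36 unordered pairs (i,j) with i<j and classify each by sign(x_j-x_i) * sign(y_j-y_i).
  (1,2):dx=-7,dy=+2->D; (1,3):dx=-3,dy=+7->D; (1,4):dx=+3,dy=-3->D; (1,5):dx=+2,dy=-6->D
  (1,6):dx=-8,dy=-1->C; (1,7):dx=+1,dy=+10->C; (1,8):dx=-9,dy=+5->D; (1,9):dx=-2,dy=+9->D
  (2,3):dx=+4,dy=+5->C; (2,4):dx=+10,dy=-5->D; (2,5):dx=+9,dy=-8->D; (2,6):dx=-1,dy=-3->C
  (2,7):dx=+8,dy=+8->C; (2,8):dx=-2,dy=+3->D; (2,9):dx=+5,dy=+7->C; (3,4):dx=+6,dy=-10->D
  (3,5):dx=+5,dy=-13->D; (3,6):dx=-5,dy=-8->C; (3,7):dx=+4,dy=+3->C; (3,8):dx=-6,dy=-2->C
  (3,9):dx=+1,dy=+2->C; (4,5):dx=-1,dy=-3->C; (4,6):dx=-11,dy=+2->D; (4,7):dx=-2,dy=+13->D
  (4,8):dx=-12,dy=+8->D; (4,9):dx=-5,dy=+12->D; (5,6):dx=-10,dy=+5->D; (5,7):dx=-1,dy=+16->D
  (5,8):dx=-11,dy=+11->D; (5,9):dx=-4,dy=+15->D; (6,7):dx=+9,dy=+11->C; (6,8):dx=-1,dy=+6->D
  (6,9):dx=+6,dy=+10->C; (7,8):dx=-10,dy=-5->C; (7,9):dx=-3,dy=-1->C; (8,9):dx=+7,dy=+4->C
Step 2: C = 16, D = 20, total pairs = 36.
Step 3: tau = (C - D)/(n(n-1)/2) = (16 - 20)/36 = -0.111111.
Step 4: Exact two-sided p-value (enumerate n! = 362880 permutations of y under H0): p = 0.761414.
Step 5: alpha = 0.05. fail to reject H0.

tau_b = -0.1111 (C=16, D=20), p = 0.761414, fail to reject H0.


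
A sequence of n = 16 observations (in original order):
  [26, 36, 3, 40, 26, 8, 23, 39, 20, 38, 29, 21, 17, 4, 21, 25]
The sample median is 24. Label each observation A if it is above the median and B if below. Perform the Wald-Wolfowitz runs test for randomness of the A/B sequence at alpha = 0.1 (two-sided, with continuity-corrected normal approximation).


Step 1: Compute median = 24; label A = above, B = below.
Labels in order: AABAABBABAABBBBA  (n_A = 8, n_B = 8)
Step 2: Count runs R = 9.
Step 3: Under H0 (random ordering), E[R] = 2*n_A*n_B/(n_A+n_B) + 1 = 2*8*8/16 + 1 = 9.0000.
        Var[R] = 2*n_A*n_B*(2*n_A*n_B - n_A - n_B) / ((n_A+n_B)^2 * (n_A+n_B-1)) = 14336/3840 = 3.7333.
        SD[R] = 1.9322.
Step 4: R = E[R], so z = 0 with no continuity correction.
Step 5: Two-sided p-value via normal approximation = 2*(1 - Phi(|z|)) = 1.000000.
Step 6: alpha = 0.1. fail to reject H0.

R = 9, z = 0.0000, p = 1.000000, fail to reject H0.


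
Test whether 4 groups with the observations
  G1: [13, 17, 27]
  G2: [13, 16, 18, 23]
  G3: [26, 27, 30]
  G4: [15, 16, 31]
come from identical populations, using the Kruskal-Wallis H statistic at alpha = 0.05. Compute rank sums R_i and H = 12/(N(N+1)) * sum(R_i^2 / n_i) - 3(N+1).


Step 1: Combine all N = 13 observations and assign midranks.
sorted (value, group, rank): (13,G1,1.5), (13,G2,1.5), (15,G4,3), (16,G2,4.5), (16,G4,4.5), (17,G1,6), (18,G2,7), (23,G2,8), (26,G3,9), (27,G1,10.5), (27,G3,10.5), (30,G3,12), (31,G4,13)
Step 2: Sum ranks within each group.
R_1 = 18 (n_1 = 3)
R_2 = 21 (n_2 = 4)
R_3 = 31.5 (n_3 = 3)
R_4 = 20.5 (n_4 = 3)
Step 3: H = 12/(N(N+1)) * sum(R_i^2/n_i) - 3(N+1)
     = 12/(13*14) * (18^2/3 + 21^2/4 + 31.5^2/3 + 20.5^2/3) - 3*14
     = 0.065934 * 689.083 - 42
     = 3.434066.
Step 4: Ties present; correction factor C = 1 - 18/(13^3 - 13) = 0.991758. Corrected H = 3.434066 / 0.991758 = 3.462604.
Step 5: Under H0, H ~ chi^2(3); p-value = 0.325645.
Step 6: alpha = 0.05. fail to reject H0.

H = 3.4626, df = 3, p = 0.325645, fail to reject H0.


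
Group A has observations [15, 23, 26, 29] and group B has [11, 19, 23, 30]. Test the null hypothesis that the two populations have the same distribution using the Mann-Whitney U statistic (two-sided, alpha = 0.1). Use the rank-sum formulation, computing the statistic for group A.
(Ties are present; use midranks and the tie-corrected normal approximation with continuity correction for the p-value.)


Step 1: Combine and sort all 8 observations; assign midranks.
sorted (value, group): (11,Y), (15,X), (19,Y), (23,X), (23,Y), (26,X), (29,X), (30,Y)
ranks: 11->1, 15->2, 19->3, 23->4.5, 23->4.5, 26->6, 29->7, 30->8
Step 2: Rank sum for X: R1 = 2 + 4.5 + 6 + 7 = 19.5.
Step 3: U_X = R1 - n1(n1+1)/2 = 19.5 - 4*5/2 = 19.5 - 10 = 9.5.
       U_Y = n1*n2 - U_X = 16 - 9.5 = 6.5.
Step 4: Ties are present, so use the tie-corrected normal approximation (with continuity correction) for the p-value.
Step 5: p-value = 0.771503; compare to alpha = 0.1. fail to reject H0.

U_X = 9.5, p = 0.771503, fail to reject H0 at alpha = 0.1.


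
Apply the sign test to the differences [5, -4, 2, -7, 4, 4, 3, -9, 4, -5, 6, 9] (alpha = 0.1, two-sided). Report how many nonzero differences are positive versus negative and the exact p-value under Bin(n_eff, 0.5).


Step 1: Discard zero differences. Original n = 12; n_eff = number of nonzero differences = 12.
Nonzero differences (with sign): +5, -4, +2, -7, +4, +4, +3, -9, +4, -5, +6, +9
Step 2: Count signs: positive = 8, negative = 4.
Step 3: Under H0: P(positive) = 0.5, so the number of positives S ~ Bin(12, 0.5).
Step 4: Two-sided exact p-value = sum of Bin(12,0.5) probabilities at or below the observed probability = 0.387695.
Step 5: alpha = 0.1. fail to reject H0.

n_eff = 12, pos = 8, neg = 4, p = 0.387695, fail to reject H0.


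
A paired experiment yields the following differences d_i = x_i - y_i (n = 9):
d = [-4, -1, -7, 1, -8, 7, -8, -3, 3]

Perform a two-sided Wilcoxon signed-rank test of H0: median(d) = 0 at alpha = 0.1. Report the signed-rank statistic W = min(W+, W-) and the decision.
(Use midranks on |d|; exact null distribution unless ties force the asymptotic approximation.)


Step 1: Drop any zero differences (none here) and take |d_i|.
|d| = [4, 1, 7, 1, 8, 7, 8, 3, 3]
Step 2: Midrank |d_i| (ties get averaged ranks).
ranks: |4|->5, |1|->1.5, |7|->6.5, |1|->1.5, |8|->8.5, |7|->6.5, |8|->8.5, |3|->3.5, |3|->3.5
Step 3: Attach original signs; sum ranks with positive sign and with negative sign.
W+ = 1.5 + 6.5 + 3.5 = 11.5
W- = 5 + 1.5 + 6.5 + 8.5 + 8.5 + 3.5 = 33.5
(Check: W+ + W- = 45 should equal n(n+1)/2 = 45.)
Step 4: Test statistic W = min(W+, W-) = 11.5.
Step 5: Ties in |d|, so use the tie-corrected normal approximation.
        E[W] = n(n+1)/4 = 9*10/4 = 22.5.
        Tie groups: |d|=1 (t=2), |d|=3 (t=2), |d|=7 (t=2), |d|=8 (t=2); sum(t^3 - t) = 24.
        Var[W] = n(n+1)(2n+1)/24 - sum(t^3-t)/48 = 1710/24 - 24/48 = 70.75.
        z = (W - E[W]) / sqrt(Var[W]) = (11.5 - 22.5) / 8.4113 = -1.3078.
        Two-sided p = 2*Phi(z) = 0.190953.
Step 6: alpha = 0.1. fail to reject H0.

W+ = 11.5, W- = 33.5, W = min = 11.5, p = 0.190953, fail to reject H0.
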